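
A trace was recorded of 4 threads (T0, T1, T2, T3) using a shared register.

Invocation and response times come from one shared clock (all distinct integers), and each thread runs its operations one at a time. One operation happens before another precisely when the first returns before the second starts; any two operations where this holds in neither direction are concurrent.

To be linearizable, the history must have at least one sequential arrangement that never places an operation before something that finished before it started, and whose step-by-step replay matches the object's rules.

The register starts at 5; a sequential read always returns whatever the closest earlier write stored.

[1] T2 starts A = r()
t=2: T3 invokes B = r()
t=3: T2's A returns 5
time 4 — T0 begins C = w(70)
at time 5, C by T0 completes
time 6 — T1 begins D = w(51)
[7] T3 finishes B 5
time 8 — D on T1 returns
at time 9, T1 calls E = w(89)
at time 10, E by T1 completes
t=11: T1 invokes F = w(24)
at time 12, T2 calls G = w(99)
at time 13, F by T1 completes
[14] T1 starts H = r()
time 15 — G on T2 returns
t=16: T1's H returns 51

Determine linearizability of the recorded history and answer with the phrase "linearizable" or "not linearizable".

already the first 16 events (up to H's response at time 16) admit no linearization; the first 15 still do
the 8 completed operations admit 12 real-time orders; each fails the register replay
e.g. A, B, C, D, E, F, G, H: illegal at step 8, since H r() → 51 cannot apply there
e.g. A, B, C, D, E, F, H, G: illegal at step 7, since H r() → 51 cannot apply there

not linearizable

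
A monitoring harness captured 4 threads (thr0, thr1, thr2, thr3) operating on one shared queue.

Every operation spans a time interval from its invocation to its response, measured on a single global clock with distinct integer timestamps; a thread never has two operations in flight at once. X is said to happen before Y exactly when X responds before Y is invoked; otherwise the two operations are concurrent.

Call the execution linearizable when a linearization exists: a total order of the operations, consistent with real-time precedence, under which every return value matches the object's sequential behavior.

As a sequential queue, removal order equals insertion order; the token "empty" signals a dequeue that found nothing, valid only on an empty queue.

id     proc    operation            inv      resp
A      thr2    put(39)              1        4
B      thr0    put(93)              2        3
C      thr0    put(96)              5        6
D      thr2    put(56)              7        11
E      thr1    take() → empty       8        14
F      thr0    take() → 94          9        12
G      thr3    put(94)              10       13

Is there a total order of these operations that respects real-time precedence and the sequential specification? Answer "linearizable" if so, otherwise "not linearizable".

events 1..11 are fine; event 12 — the response of F at time 12 — makes the prefix non-linearizable
the 5 completed operations admit 4 real-time orders; each fails the queue replay
no completion choice of the 2 pending operations (E, G) rescues it — every subset was tried
for example A, B, C, D, F (pending dropped) fails at step 5: F take() → 94 is not legal there
for example A, B, C, F, D (pending dropped) fails at step 4: F take() → 94 is not legal there

not linearizable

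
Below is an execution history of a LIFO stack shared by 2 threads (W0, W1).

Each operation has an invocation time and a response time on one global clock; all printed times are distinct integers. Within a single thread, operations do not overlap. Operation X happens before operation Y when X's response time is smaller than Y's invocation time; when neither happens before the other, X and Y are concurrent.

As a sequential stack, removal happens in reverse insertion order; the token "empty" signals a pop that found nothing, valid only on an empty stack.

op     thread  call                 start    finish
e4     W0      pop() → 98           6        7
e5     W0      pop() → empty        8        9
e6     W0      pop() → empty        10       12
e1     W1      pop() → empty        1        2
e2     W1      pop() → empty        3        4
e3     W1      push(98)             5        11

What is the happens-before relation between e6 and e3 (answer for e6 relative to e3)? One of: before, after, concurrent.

e6 spans [10,12], e3 spans [5,11]
the intervals overlap in both directions

concurrent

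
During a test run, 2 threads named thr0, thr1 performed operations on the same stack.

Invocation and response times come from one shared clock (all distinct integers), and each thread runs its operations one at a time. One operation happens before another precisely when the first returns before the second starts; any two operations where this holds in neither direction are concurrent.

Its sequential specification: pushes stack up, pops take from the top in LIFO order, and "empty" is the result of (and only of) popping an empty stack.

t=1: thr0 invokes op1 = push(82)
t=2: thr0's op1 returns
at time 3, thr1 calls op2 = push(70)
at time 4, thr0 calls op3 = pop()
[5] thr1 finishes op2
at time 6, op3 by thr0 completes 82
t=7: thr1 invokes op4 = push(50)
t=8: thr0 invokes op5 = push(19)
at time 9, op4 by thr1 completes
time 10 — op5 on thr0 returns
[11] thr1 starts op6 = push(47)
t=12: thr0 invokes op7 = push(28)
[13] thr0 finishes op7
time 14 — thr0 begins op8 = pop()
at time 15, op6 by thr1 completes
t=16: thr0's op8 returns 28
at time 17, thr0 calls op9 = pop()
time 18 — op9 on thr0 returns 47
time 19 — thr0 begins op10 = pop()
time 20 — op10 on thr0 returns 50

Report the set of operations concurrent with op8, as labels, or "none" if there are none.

op8 spans [14,16]; an op avoiding the whole window 14..16 is ordered, any other is concurrent
op1 [1,2]: before
op2 [3,5]: before
op3 [4,6]: before
op4 [7,9]: before
op5 [8,10]: before
op6 [11,15]: concurrent
op7 [12,13]: before
op9 [17,18]: after
op10 [19,20]: after

op6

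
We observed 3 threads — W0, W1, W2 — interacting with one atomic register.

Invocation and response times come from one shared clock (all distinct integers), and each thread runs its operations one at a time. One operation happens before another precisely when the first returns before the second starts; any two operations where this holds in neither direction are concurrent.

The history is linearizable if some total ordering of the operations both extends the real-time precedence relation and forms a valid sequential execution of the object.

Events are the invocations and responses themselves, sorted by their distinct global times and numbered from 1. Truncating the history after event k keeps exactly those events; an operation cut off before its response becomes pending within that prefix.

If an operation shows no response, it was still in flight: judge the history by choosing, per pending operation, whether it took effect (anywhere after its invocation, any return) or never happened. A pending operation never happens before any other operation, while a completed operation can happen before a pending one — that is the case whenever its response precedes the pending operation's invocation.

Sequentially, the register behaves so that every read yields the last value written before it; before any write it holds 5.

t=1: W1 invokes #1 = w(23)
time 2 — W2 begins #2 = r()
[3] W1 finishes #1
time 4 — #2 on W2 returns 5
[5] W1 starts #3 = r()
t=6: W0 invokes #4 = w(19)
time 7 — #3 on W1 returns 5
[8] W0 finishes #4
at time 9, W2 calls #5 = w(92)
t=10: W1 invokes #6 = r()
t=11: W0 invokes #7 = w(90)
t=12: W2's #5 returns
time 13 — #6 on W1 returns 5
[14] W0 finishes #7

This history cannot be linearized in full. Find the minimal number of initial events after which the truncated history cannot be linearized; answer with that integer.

events 1..6 are linearizable, e.g. via #2, #1:
step 1: #2 r() → 5 — value 5
step 2: #1 w(23) — value 23
adding event 7 (#3 responds at 7) leaves no legal real-time order
include/drop combinations of the 1 pending operation (#4) were all tried; none helps
sample order #1, #2, #3 (pending dropped) stalls at step 2 — #2 r() → 5 has no legal effect
sample order #2, #1, #3 (pending dropped) stalls at step 3 — #3 r() → 5 has no legal effect

7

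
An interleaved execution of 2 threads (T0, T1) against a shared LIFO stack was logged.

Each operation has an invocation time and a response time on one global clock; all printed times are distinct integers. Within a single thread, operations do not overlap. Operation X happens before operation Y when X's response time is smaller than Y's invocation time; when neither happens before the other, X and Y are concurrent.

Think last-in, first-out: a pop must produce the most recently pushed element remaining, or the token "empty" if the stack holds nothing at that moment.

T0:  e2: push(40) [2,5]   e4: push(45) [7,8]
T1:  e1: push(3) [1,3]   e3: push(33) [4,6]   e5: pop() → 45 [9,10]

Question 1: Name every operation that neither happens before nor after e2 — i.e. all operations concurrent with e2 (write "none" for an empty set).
e2 spans [2,5]; an op avoiding the whole window 2..5 is ordered, any other is concurrent
e1 [1,3]: concurrent
e3 [4,6]: concurrent
e4 [7,8]: after
e5 [9,10]: after

e1, e3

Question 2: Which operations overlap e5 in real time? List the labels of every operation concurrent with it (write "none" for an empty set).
overlap test against e5 [9,10]: concurrent iff the interval meets 9..10
e1 [1,3]: before
e2 [2,5]: before
e3 [4,6]: before
e4 [7,8]: before

none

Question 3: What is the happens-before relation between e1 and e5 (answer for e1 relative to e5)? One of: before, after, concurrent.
e1 spans [1,3], e5 spans [9,10]
resp(e1)=3 < inv(e5)=9

before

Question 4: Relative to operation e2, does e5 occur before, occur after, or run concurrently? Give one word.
e5 spans [9,10], e2 spans [2,5]
resp(e2)=5 < inv(e5)=9

after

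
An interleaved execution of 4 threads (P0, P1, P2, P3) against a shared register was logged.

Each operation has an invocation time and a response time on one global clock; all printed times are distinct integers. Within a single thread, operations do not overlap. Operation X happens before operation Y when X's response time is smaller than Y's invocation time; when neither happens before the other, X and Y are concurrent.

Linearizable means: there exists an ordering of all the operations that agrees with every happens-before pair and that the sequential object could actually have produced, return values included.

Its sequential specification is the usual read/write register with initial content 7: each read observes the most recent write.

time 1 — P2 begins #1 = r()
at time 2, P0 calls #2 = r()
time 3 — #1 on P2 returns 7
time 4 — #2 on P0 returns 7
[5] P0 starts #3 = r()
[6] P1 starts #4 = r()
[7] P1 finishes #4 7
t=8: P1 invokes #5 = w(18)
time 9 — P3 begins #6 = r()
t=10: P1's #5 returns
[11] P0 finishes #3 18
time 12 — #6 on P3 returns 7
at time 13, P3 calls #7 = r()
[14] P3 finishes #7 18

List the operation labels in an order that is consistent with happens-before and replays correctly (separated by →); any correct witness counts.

#1 → #2 → #4 → #6 → #5 → #3 → #7

1. #1 r() → 7, leaving value 7
2. #2 r() → 7, leaving value 7
3. #4 r() → 7, leaving value 7
4. #6 r() → 7, leaving value 7
5. #5 w(18), leaving value 18
6. #3 r() → 18, leaving value 18
7. #7 r() → 18, leaving value 18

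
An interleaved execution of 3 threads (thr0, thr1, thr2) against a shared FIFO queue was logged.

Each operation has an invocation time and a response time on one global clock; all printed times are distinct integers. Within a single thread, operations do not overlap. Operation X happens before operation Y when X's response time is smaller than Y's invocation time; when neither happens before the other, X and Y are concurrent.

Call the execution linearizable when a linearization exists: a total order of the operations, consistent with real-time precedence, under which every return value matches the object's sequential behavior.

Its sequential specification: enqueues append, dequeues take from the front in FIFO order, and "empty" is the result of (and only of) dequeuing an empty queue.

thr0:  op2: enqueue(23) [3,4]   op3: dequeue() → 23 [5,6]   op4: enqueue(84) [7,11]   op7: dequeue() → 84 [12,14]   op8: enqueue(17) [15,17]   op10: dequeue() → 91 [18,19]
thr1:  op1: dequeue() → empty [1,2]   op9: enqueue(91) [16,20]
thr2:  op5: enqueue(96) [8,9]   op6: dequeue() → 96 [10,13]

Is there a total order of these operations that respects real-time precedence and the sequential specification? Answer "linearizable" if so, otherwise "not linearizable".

one valid linearization: op1, op2, op3, op4, op5, op7, op6, op9, op8, op10
after step 1 (op1 dequeue() → empty): queue <>
after step 2 (op2 enqueue(23)): queue <23>
after step 3 (op3 dequeue() → 23): queue <>
after step 4 (op4 enqueue(84)): queue <84>
after step 5 (op5 enqueue(96)): queue <84,96>
after step 6 (op7 dequeue() → 84): queue <96>
after step 7 (op6 dequeue() → 96): queue <>
after step 8 (op9 enqueue(91)): queue <91>
after step 9 (op8 enqueue(17)): queue <91,17>
after step 10 (op10 dequeue() → 91): queue <17>

linearizable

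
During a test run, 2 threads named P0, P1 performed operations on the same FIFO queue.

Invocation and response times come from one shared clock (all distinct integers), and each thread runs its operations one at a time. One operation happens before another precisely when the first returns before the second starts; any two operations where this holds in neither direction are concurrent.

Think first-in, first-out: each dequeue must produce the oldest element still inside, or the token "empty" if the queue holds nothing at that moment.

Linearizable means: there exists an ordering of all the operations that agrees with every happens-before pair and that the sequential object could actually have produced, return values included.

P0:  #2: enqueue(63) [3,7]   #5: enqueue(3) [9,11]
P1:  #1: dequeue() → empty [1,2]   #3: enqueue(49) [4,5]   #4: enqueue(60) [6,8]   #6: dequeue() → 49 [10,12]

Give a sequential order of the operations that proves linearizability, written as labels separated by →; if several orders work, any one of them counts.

1. #1 dequeue() → empty, leaving queue <>
2. #3 enqueue(49), leaving queue <49>
3. #2 enqueue(63), leaving queue <49,63>
4. #4 enqueue(60), leaving queue <49,63,60>
5. #5 enqueue(3), leaving queue <49,63,60,3>
6. #6 dequeue() → 49, leaving queue <63,60,3>

#1 → #3 → #2 → #4 → #5 → #6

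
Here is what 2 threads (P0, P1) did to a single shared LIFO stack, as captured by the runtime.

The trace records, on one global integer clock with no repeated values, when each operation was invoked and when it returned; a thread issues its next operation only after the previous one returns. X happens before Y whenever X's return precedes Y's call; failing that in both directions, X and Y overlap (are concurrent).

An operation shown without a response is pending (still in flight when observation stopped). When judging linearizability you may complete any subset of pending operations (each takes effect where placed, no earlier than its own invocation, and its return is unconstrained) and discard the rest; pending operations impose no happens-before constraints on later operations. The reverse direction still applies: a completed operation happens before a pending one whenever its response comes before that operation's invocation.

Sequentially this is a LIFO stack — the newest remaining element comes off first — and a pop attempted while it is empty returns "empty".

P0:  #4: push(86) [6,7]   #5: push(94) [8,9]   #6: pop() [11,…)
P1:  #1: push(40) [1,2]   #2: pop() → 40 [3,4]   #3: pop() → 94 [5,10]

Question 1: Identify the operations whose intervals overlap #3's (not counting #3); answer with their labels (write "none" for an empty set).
#3 runs from 5 to 10; window-overlapping ops are concurrent
#1 [1,2]: before
#2 [3,4]: before
#4 [6,7]: concurrent
#5 [8,9]: concurrent
#6 [11,…): after

#4, #5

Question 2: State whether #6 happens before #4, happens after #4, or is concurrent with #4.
#6 spans [11,…), #4 spans [6,7]
resp(#4)=7 < inv(#6)=11

after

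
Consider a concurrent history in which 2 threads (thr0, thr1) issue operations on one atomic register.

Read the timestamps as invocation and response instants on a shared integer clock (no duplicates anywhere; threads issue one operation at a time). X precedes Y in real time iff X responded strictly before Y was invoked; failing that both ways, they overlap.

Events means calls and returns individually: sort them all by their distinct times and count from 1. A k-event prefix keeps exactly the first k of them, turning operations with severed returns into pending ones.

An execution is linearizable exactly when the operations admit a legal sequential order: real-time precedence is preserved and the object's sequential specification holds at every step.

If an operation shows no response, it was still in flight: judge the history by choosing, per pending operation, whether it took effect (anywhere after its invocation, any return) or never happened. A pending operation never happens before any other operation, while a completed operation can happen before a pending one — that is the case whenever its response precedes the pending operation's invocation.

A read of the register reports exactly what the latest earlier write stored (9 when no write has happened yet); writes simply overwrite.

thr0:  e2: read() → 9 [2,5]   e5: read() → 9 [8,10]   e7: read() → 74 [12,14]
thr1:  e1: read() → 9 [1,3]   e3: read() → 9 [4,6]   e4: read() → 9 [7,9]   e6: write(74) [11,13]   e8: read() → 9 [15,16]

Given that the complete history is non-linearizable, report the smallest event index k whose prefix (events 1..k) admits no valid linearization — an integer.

events 1..15 are linearizable; a witness order is e1, e2, e3, e4, e5, e6, e7:
after step 1 (e1 read() → 9): value 9
after step 2 (e2 read() → 9): value 9
after step 3 (e3 read() → 9): value 9
after step 4 (e4 read() → 9): value 9
after step 5 (e5 read() → 9): value 9
after step 6 (e6 write(74)): value 74
after step 7 (e7 read() → 74): value 74
event 16 — e8's response, time 16 — after it, nothing linearizes
e.g. e1, e2, e3, e4, e5, e6, e7, e8: illegal at step 8, since e8 read() → 9 cannot apply there
e.g. e1, e2, e3, e4, e5, e7, e6, e8: illegal at step 6, since e7 read() → 74 cannot apply there

16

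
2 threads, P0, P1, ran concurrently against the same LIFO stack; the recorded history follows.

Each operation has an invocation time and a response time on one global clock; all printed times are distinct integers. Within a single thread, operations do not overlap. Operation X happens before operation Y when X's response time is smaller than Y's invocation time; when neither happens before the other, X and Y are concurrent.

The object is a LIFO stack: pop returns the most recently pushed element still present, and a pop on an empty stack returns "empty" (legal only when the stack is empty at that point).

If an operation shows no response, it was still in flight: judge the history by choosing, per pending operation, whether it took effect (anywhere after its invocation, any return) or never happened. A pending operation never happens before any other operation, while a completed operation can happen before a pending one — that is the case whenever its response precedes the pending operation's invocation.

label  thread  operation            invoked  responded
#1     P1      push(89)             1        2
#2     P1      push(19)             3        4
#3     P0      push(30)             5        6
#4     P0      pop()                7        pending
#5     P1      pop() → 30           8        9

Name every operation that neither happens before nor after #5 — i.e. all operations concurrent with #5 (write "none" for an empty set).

overlap test against #5 [8,9]: concurrent iff the interval meets 8..9
#1 [1,2]: before
#2 [3,4]: before
#3 [5,6]: before
#4 [7,…): concurrent

#4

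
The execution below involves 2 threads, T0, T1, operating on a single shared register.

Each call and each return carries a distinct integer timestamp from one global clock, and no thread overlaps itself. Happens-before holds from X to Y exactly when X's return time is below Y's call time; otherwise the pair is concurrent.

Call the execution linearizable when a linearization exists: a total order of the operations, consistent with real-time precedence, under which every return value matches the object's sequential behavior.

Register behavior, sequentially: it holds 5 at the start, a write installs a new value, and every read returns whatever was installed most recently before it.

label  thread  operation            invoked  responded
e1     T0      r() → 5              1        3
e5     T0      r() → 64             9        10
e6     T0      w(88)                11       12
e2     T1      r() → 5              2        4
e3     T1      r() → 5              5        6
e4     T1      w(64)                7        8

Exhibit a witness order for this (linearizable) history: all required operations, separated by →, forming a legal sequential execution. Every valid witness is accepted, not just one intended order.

step 1: e1 r() → 5 — value 5
step 2: e2 r() → 5 — value 5
step 3: e3 r() → 5 — value 5
step 4: e4 w(64) — value 64
step 5: e5 r() → 64 — value 64
step 6: e6 w(88) — value 88

e1 → e2 → e3 → e4 → e5 → e6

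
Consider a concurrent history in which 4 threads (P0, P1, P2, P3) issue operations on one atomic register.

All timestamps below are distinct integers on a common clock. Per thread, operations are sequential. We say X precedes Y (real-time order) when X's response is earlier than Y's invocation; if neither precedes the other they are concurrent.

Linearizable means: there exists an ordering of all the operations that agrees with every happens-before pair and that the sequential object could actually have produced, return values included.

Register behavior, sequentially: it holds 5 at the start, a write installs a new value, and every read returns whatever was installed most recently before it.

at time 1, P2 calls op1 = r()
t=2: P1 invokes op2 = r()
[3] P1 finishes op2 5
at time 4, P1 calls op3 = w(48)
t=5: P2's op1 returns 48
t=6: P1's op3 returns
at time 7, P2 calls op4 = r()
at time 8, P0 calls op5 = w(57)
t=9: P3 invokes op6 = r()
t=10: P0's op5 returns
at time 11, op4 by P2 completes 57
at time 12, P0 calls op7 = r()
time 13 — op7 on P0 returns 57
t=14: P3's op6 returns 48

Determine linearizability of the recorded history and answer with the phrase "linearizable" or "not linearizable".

witness order: op2, op3, op1, op6, op5, op4, op7
step 1: op2 r() → 5 — value 5
step 2: op3 w(48) — value 48
step 3: op1 r() → 48 — value 48
step 4: op6 r() → 48 — value 48
step 5: op5 w(57) — value 57
step 6: op4 r() → 57 — value 57
step 7: op7 r() → 57 — value 57

linearizable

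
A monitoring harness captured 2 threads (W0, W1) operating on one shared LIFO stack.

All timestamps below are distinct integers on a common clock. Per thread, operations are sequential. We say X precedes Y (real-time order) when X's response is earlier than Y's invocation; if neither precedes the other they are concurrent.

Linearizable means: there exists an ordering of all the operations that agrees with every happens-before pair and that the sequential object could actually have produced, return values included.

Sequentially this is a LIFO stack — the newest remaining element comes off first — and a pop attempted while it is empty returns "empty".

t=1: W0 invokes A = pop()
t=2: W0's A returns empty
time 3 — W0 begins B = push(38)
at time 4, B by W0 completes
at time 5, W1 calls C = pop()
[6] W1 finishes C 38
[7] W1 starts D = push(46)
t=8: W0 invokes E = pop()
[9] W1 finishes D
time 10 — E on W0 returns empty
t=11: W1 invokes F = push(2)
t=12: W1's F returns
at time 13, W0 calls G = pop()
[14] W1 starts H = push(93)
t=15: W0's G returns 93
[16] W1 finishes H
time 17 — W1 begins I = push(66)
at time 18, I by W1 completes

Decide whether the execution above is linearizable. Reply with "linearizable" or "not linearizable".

linearizable

witness order: A, B, C, E, D, F, H, G, I
1. A pop() → empty, leaving stack <>
2. B push(38), leaving stack <38>
3. C pop() → 38, leaving stack <>
4. E pop() → empty, leaving stack <>
5. D push(46), leaving stack <46>
6. F push(2), leaving stack <46,2>
7. H push(93), leaving stack <46,2,93>
8. G pop() → 93, leaving stack <46,2>
9. I push(66), leaving stack <46,2,66>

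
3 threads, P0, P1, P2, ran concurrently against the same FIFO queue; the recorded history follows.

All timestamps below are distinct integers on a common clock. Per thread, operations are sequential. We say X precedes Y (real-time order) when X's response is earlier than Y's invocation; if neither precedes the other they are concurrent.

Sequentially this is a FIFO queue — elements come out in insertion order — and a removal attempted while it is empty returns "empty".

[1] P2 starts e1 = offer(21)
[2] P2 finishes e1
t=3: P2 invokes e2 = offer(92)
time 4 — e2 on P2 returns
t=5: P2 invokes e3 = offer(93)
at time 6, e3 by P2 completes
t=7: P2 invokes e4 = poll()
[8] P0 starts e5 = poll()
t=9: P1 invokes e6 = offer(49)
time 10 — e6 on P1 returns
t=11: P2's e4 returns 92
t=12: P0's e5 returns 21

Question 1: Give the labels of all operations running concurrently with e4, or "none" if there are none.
e5, e6

e4 runs from 7 to 11; window-overlapping ops are concurrent
e1 [1,2]: before
e2 [3,4]: before
e3 [5,6]: before
e5 [8,12]: concurrent
e6 [9,10]: concurrent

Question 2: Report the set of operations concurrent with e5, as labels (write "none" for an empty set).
e4, e6

concurrent with e5 ([8,12]): every op whose interval crosses 8..12
e1 [1,2]: before
e2 [3,4]: before
e3 [5,6]: before
e4 [7,11]: concurrent
e6 [9,10]: concurrent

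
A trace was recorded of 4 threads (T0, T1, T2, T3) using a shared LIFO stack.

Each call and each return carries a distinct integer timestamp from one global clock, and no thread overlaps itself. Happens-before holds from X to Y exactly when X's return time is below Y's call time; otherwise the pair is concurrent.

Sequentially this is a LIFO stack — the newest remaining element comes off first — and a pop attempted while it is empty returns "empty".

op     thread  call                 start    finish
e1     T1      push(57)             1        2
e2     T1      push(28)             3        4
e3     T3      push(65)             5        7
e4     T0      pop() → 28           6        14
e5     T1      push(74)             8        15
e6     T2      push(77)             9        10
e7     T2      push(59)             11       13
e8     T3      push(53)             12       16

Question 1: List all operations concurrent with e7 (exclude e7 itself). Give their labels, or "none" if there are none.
concurrent with e7 ([11,13]): every op whose interval crosses 11..13
e1 [1,2]: before
e2 [3,4]: before
e3 [5,7]: before
e4 [6,14]: concurrent
e5 [8,15]: concurrent
e6 [9,10]: before
e8 [12,16]: concurrent

e4, e5, e8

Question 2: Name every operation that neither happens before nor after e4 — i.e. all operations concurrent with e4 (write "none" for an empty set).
e4 spans [6,14]: anything still running between times 6 and 14 counts as concurrent
e1 [1,2]: before
e2 [3,4]: before
e3 [5,7]: concurrent
e5 [8,15]: concurrent
e6 [9,10]: concurrent
e7 [11,13]: concurrent
e8 [12,16]: concurrent

e3, e5, e6, e7, e8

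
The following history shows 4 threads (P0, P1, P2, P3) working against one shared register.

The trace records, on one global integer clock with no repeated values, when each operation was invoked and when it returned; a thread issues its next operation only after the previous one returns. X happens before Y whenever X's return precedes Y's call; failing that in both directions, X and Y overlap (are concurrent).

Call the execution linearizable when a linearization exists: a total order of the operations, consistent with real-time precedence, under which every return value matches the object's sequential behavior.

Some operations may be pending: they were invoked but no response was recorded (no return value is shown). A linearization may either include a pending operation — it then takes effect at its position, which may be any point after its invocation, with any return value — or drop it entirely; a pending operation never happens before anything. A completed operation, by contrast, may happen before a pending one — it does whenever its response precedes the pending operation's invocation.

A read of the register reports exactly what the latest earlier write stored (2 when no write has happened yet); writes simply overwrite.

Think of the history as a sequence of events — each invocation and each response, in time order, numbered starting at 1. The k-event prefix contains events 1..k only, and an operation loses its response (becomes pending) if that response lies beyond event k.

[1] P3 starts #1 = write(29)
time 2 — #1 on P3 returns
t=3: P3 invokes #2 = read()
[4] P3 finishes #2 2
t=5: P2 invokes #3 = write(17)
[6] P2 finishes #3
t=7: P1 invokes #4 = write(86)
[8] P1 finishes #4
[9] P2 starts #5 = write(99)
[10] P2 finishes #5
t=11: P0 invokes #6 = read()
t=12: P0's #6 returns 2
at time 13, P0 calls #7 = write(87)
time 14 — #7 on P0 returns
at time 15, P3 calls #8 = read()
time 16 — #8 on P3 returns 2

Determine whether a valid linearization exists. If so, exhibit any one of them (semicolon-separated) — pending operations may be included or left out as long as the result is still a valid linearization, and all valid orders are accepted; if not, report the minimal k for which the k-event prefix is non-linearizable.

prefix check: 1..3 passes, 1..4 fails once #2's time-4 response joins
exhaustive check: the 2 completed register ops admit one real-time order; illegal
for example #1, #2 fails at step 2: #2 read() → 2 is not legal there

not linearizable — minimal violating prefix: 4 events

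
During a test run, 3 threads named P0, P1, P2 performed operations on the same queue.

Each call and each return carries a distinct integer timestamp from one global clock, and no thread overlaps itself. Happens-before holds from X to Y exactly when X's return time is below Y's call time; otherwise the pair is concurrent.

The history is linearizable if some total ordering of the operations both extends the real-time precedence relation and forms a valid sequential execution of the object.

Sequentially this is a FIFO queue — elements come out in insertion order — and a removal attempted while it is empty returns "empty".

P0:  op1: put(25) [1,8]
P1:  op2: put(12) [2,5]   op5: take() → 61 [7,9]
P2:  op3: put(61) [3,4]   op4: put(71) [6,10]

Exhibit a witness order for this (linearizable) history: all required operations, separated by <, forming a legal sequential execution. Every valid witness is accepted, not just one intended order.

1. op3 put(61), leaving queue <61>
2. op1 put(25), leaving queue <61,25>
3. op2 put(12), leaving queue <61,25,12>
4. op4 put(71), leaving queue <61,25,12,71>
5. op5 take() → 61, leaving queue <25,12,71>

op3 < op1 < op2 < op4 < op5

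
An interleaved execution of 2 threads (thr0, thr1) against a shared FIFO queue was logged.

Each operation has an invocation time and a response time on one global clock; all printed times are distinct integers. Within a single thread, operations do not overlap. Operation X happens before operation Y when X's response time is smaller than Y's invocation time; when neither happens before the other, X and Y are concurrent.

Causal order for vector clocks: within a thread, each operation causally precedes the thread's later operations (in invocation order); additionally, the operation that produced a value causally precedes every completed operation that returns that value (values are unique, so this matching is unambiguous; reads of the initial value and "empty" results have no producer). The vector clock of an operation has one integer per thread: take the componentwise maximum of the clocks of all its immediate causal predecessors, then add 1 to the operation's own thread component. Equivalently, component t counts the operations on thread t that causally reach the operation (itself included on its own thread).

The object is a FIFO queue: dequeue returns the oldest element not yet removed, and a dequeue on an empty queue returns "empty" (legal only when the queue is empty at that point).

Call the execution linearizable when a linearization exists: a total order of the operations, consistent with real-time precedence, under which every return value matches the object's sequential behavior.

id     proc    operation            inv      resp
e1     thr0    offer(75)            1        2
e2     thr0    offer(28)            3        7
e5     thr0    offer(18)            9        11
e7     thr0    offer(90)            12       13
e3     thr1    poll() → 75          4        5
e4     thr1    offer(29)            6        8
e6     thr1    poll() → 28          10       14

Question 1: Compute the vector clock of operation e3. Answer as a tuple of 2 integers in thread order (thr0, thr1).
Answer: (1, 1)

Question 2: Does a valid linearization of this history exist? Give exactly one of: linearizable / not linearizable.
one valid linearization: e1, e2, e3, e4, e5, e6, e7
after step 1 (e1 offer(75)): queue <75>
after step 2 (e2 offer(28)): queue <75,28>
after step 3 (e3 poll() → 75): queue <28>
after step 4 (e4 offer(29)): queue <28,29>
after step 5 (e5 offer(18)): queue <28,29,18>
after step 6 (e6 poll() → 28): queue <29,18>
after step 7 (e7 offer(90)): queue <29,18,90>

linearizable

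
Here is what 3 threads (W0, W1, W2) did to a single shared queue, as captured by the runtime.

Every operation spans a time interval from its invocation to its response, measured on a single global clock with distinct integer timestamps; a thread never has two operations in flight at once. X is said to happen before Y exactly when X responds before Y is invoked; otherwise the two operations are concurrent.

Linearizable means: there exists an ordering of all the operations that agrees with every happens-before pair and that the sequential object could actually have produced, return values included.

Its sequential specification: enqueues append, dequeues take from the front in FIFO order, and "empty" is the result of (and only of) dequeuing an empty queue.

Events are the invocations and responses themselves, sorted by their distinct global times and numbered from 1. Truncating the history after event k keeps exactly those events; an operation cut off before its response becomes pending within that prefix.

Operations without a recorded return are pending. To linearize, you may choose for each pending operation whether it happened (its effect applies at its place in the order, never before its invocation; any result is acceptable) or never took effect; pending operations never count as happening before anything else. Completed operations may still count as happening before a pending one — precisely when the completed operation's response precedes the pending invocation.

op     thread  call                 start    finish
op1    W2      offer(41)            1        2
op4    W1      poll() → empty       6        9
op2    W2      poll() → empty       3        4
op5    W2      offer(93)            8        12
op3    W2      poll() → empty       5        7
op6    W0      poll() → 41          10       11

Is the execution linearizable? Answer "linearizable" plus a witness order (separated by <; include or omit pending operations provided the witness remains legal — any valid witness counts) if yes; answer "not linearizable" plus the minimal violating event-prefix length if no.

not linearizable — minimal violating prefix: 4 events

events 1..3 are fine; event 4 — the response of op2 at time 4 — makes the prefix non-linearizable
a single order respects real time; the 2 completed queue operations fail replay along it
e.g. op1, op2: illegal at step 2, since op2 poll() → empty cannot apply there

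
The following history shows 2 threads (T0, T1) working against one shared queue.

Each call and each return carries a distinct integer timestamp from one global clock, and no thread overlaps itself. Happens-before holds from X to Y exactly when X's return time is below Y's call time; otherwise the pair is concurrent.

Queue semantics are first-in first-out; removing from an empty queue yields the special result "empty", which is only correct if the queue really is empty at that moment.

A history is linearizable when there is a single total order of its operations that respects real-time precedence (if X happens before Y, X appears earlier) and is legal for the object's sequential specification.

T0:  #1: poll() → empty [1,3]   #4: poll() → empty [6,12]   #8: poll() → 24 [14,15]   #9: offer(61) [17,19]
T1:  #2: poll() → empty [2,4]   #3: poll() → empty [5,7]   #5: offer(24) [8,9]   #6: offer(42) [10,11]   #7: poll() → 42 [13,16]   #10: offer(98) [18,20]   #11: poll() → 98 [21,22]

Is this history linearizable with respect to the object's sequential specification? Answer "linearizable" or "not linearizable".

a witness: #1, #2, #3, #4, #5, #6, #8, #7, #10, #9, #11
1. #1 poll() → empty, leaving queue <>
2. #2 poll() → empty, leaving queue <>
3. #3 poll() → empty, leaving queue <>
4. #4 poll() → empty, leaving queue <>
5. #5 offer(24), leaving queue <24>
6. #6 offer(42), leaving queue <24,42>
7. #8 poll() → 24, leaving queue <42>
8. #7 poll() → 42, leaving queue <>
9. #10 offer(98), leaving queue <98>
10. #9 offer(61), leaving queue <98,61>
11. #11 poll() → 98, leaving queue <61>

linearizable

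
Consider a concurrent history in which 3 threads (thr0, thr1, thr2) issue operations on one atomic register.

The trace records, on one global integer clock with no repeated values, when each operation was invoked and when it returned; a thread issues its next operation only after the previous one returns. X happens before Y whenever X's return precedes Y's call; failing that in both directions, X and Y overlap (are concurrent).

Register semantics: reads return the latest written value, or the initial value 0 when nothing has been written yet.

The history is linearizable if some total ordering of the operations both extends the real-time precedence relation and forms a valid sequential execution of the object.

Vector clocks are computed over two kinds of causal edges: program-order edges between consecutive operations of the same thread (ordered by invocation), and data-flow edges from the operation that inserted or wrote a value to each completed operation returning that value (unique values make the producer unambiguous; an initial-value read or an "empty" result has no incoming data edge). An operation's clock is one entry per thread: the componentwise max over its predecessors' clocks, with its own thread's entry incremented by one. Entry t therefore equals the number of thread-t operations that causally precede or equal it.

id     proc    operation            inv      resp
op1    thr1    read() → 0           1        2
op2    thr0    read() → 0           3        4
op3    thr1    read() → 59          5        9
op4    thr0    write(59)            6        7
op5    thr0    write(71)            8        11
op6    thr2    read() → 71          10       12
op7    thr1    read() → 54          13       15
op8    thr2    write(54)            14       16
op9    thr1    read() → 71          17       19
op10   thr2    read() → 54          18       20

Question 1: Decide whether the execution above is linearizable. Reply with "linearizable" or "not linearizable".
events 1..18 are fine; event 19 — the response of op9 at time 19 — makes the prefix non-linearizable
checked exhaustively: 10 real-time-consistent orders of 9 completed operations, zero legal atomic register replays
no completion choice of the 1 pending operation (op10) rescues it — every subset was tried
one such order, op1, op2, op3, op4, op5, op6, op7, op8, op9 (pending dropped), breaks at step 3 where op3 read() → 59 is illegal
one such order, op1, op2, op3, op4, op5, op6, op8, op7, op9 (pending dropped), breaks at step 3 where op3 read() → 59 is illegal

not linearizable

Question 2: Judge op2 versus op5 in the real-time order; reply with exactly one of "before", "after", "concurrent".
Answer: before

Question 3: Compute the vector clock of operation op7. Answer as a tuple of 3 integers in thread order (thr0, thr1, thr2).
Answer: (3, 3, 2)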